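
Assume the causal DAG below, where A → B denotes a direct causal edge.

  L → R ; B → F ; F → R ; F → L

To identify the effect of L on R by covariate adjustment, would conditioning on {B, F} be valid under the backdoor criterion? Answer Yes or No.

Backdoor paths from L to R (paths whose first edge points into L):
  P1: L <- F -> R
Condition 1 (no descendant of L in the set): holds — descendants of L are {R}; none are in {B, F}.
Condition 2 (every backdoor path blocked by {B, F}):
  P1: blocked at fork node F ∈ conditioning set.
{B, F} satisfies the backdoor criterion.

Yes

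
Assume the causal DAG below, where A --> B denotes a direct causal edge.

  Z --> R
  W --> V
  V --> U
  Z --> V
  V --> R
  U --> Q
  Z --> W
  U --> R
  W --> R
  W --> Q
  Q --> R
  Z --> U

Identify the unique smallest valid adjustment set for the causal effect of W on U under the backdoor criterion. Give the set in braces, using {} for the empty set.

Variables eligible for adjustment (non-descendants of W, excluding W and U): {Z}.
Backdoor paths from W to U:
  P1: W <- Z -> V -> U
  P2: W <- Z -> V -> R <- U
  P3: W <- Z -> V -> R <- Q <- U
  P4: W <- Z -> U
  P5: W <- Z -> R <- V -> U
  P6: W <- Z -> R <- U
  P7: W <- Z -> R <- Q <- U
The empty set is not sufficient: P1 (W <- Z -> V -> U) has no collider blocking it and no conditioned non-collider, so it is open.
Try {Z}:
  P1: blocked at fork node Z ∈ conditioning set.
  P2: blocked at fork node Z ∈ conditioning set.
  P3: blocked at fork node Z ∈ conditioning set.
  P4: blocked at fork node Z ∈ conditioning set.
  P5: blocked at fork node Z ∈ conditioning set.
  P6: blocked at fork node Z ∈ conditioning set.
  P7: blocked at fork node Z ∈ conditioning set.
{Z} contains no descendant of W and blocks every backdoor path.
{Z} is the unique smallest valid adjustment set.

{Z}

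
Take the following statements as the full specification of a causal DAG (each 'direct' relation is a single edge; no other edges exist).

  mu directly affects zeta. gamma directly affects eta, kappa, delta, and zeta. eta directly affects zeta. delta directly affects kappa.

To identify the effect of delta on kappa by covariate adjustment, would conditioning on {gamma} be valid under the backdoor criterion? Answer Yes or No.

Yes

Backdoor paths from delta to kappa (paths whose first edge points into delta):
  P1: delta <- gamma -> kappa
Condition 1 (no descendant of delta in the set): holds — descendants of delta are {kappa}; none are in {gamma}.
Condition 2 (every backdoor path blocked by {gamma}):
  P1: blocked at fork node gamma ∈ conditioning set.
{gamma} satisfies the backdoor criterion.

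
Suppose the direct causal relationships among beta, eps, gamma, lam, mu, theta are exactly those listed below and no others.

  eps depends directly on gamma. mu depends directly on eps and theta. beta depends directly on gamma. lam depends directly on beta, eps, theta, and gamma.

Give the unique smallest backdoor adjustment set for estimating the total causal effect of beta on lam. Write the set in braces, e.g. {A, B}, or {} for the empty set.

Variables eligible for adjustment (non-descendants of beta, excluding beta and lam): {eps, gamma, mu, theta}.
Backdoor paths from beta to lam:
  P1: beta <- gamma -> eps -> lam
  P2: beta <- gamma -> eps -> mu <- theta -> lam
  P3: beta <- gamma -> lam
The empty set is not sufficient: P1 (beta <- gamma -> eps -> lam) has no collider blocking it and no conditioned non-collider, so it is open.
Try {gamma}:
  P1: blocked at fork node gamma ∈ conditioning set.
  P2: blocked at fork node gamma ∈ conditioning set.
  P3: blocked at fork node gamma ∈ conditioning set.
{gamma} contains no descendant of beta and blocks every backdoor path.
No other singleton works — e.g. {theta} leaves P1 open — so {gamma} is the unique smallest valid adjustment set.

{gamma}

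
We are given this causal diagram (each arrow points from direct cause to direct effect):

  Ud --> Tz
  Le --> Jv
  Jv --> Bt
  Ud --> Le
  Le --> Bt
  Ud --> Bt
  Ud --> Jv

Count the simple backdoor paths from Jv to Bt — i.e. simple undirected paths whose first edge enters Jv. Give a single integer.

4

A backdoor path from Jv to Bt is any simple undirected path whose first edge points into Jv (i.e. leaves Jv via a parent).
Parents of Jv: {Le, Ud}.
Enumerating:
  P1: Jv <- Ud -> Le -> Bt
  P2: Jv <- Ud -> Bt
  P3: Jv <- Le <- Ud -> Bt
  P4: Jv <- Le -> Bt
That exhausts the simple backdoor paths. Count: 4.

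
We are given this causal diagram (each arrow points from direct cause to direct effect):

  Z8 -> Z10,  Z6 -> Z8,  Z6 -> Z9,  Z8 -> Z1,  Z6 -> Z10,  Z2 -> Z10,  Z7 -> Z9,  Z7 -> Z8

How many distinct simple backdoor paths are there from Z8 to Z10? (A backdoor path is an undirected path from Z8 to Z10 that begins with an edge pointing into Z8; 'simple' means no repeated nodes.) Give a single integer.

A backdoor path from Z8 to Z10 is any simple undirected path whose first edge points into Z8 (i.e. leaves Z8 via a parent).
Parents of Z8: {Z6, Z7}.
Enumerating:
  P1: Z8 <- Z7 -> Z9 <- Z6 -> Z10
  P2: Z8 <- Z6 -> Z10
That exhausts the simple backdoor paths. Count: 2.

2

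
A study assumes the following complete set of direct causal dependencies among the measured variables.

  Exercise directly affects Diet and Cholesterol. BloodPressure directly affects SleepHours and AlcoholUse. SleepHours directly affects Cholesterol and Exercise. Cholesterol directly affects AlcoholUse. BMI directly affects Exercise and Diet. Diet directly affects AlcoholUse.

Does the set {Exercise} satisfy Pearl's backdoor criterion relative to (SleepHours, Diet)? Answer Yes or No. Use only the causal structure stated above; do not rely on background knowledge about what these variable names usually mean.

Backdoor paths from SleepHours to Diet (paths whose first edge points into SleepHours):
  P1: SleepHours <- BloodPressure -> AlcoholUse <- Diet
  P2: SleepHours <- BloodPressure -> AlcoholUse <- Cholesterol <- Exercise <- BMI -> Diet
  P3: SleepHours <- BloodPressure -> AlcoholUse <- Cholesterol <- Exercise -> Diet
Condition 1 (no descendant of SleepHours in the set): FAILS — Exercise is a descendant of SleepHours.
Condition 2 (every backdoor path blocked by {Exercise}):
  P1: blocked at collider AlcoholUse (neither it nor any descendant is in the conditioning set).
  P2: blocked at collider AlcoholUse (neither it nor any descendant is in the conditioning set).
  P3: blocked at collider AlcoholUse (neither it nor any descendant is in the conditioning set).
{Exercise} does not satisfy the backdoor criterion.

No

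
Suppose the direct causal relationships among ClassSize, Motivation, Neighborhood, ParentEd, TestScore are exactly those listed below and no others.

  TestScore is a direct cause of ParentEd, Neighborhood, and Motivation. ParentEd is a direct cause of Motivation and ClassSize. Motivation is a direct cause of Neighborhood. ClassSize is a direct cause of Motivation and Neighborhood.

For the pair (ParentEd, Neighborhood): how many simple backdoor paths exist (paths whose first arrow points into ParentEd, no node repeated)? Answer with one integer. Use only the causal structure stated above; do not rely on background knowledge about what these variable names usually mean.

A backdoor path from ParentEd to Neighborhood is any simple undirected path whose first edge points into ParentEd (i.e. leaves ParentEd via a parent).
Parents of ParentEd: {TestScore}.
Enumerating:
  P1: ParentEd <- TestScore -> Motivation <- ClassSize -> Neighborhood
  P2: ParentEd <- TestScore -> Motivation -> Neighborhood
  P3: ParentEd <- TestScore -> Neighborhood
That exhausts the simple backdoor paths. Count: 3.

3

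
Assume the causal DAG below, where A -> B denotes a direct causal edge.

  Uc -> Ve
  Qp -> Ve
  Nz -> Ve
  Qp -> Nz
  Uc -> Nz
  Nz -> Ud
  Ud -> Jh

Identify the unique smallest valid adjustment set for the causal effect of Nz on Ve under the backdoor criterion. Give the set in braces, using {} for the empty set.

Variables eligible for adjustment (non-descendants of Nz, excluding Nz and Ve): {Qp, Uc}.
Backdoor paths from Nz to Ve:
  P1: Nz <- Uc -> Ve
  P2: Nz <- Qp -> Ve
The empty set is not sufficient: P1 (Nz <- Uc -> Ve) has no collider blocking it and no conditioned non-collider, so it is open.
Try {Qp, Uc}:
  P1: blocked at fork node Uc ∈ conditioning set.
  P2: blocked at fork node Qp ∈ conditioning set.
{Qp, Uc} contains no descendant of Nz and blocks every backdoor path.
Every element of {Qp, Uc} is needed (dropping Qp leaves P2 open; dropping Uc leaves P1 open), so no proper subset is valid.
Among all size-2 subsets of the eligible variables, only {Qp, Uc} blocks every backdoor path, so it is the unique smallest valid adjustment set.

{Qp, Uc}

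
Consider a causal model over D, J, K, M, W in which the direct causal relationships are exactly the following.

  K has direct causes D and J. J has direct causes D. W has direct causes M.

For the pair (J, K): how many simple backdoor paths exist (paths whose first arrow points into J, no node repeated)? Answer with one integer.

1

A backdoor path from J to K is any simple undirected path whose first edge points into J (i.e. leaves J via a parent).
Parents of J: {D}.
Enumerating:
  P1: J <- D -> K
That exhausts the simple backdoor paths. Count: 1.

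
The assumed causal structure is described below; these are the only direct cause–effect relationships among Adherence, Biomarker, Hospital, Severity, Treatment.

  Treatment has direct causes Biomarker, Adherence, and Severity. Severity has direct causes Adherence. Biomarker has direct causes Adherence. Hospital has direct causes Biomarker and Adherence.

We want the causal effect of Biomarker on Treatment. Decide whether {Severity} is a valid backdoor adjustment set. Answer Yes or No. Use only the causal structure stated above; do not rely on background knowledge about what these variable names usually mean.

Backdoor paths from Biomarker to Treatment (paths whose first edge points into Biomarker):
  P1: Biomarker <- Adherence -> Severity -> Treatment
  P2: Biomarker <- Adherence -> Treatment
Condition 1 (no descendant of Biomarker in the set): holds — descendants of Biomarker are {Hospital, Treatment}; none are in {Severity}.
Condition 2 (every backdoor path blocked by {Severity}):
  P1: blocked at chain node Severity ∈ conditioning set.
  P2: open — no interior node is in the conditioning set.
{Severity} does not satisfy the backdoor criterion.

No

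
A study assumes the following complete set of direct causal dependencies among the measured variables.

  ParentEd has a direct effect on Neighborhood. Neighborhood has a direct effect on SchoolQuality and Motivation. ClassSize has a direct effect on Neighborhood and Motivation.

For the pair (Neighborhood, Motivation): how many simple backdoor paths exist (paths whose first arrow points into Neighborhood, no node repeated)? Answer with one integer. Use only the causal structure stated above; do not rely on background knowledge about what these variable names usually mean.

A backdoor path from Neighborhood to Motivation is any simple undirected path whose first edge points into Neighborhood (i.e. leaves Neighborhood via a parent).
Parents of Neighborhood: {ClassSize, ParentEd}.
Enumerating:
  P1: Neighborhood <- ClassSize -> Motivation
That exhausts the simple backdoor paths. Count: 1.

1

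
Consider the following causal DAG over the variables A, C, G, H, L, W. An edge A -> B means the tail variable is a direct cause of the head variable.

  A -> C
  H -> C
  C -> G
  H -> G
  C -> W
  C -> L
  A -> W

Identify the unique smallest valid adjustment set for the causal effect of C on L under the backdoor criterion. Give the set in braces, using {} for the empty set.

Variables eligible for adjustment (non-descendants of C, excluding C and L): {A, H}.
Backdoor paths from C to L:
  (none)
With no backdoor paths the empty set already satisfies the criterion, and it is trivially minimal.

{}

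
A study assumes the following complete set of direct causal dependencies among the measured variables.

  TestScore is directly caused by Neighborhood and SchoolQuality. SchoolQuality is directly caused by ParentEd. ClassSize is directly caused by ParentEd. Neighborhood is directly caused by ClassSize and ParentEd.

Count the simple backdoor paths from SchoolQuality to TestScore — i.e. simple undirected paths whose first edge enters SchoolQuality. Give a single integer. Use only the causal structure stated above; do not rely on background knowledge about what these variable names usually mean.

A backdoor path from SchoolQuality to TestScore is any simple undirected path whose first edge points into SchoolQuality (i.e. leaves SchoolQuality via a parent).
Parents of SchoolQuality: {ParentEd}.
Enumerating:
  P1: SchoolQuality <- ParentEd -> ClassSize -> Neighborhood -> TestScore
  P2: SchoolQuality <- ParentEd -> Neighborhood -> TestScore
That exhausts the simple backdoor paths. Count: 2.

2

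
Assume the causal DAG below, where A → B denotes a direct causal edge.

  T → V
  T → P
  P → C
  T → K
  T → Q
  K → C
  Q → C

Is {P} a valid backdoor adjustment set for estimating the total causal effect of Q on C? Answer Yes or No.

Backdoor paths from Q to C (paths whose first edge points into Q):
  P1: Q <- T -> K -> C
  P2: Q <- T -> P -> C
Condition 1 (no descendant of Q in the set): holds — descendants of Q are {C}; none are in {P}.
Condition 2 (every backdoor path blocked by {P}):
  P1: open — no interior node is in the conditioning set.
  P2: blocked at chain node P ∈ conditioning set.
{P} does not satisfy the backdoor criterion.

No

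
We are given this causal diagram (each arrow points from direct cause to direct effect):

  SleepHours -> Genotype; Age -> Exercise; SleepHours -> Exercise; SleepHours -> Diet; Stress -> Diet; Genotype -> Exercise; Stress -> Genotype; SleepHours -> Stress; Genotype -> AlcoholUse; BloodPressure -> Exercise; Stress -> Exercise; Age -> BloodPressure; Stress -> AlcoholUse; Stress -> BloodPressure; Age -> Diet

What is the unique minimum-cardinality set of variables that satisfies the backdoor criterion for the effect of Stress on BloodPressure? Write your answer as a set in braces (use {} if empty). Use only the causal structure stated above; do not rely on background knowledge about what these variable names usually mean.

Variables eligible for adjustment (non-descendants of Stress, excluding Stress and BloodPressure): {Age, SleepHours}.
Backdoor paths from Stress to BloodPressure:
  P1: Stress <- SleepHours -> Genotype -> Exercise <- Age -> BloodPressure
  P2: Stress <- SleepHours -> Genotype -> Exercise <- BloodPressure
  P3: Stress <- SleepHours -> Diet <- Age -> BloodPressure
  P4: Stress <- SleepHours -> Diet <- Age -> Exercise <- BloodPressure
  P5: Stress <- SleepHours -> Exercise <- Age -> BloodPressure
  P6: Stress <- SleepHours -> Exercise <- BloodPressure
Each backdoor path contains an unconditioned collider, so every path is already blocked with the empty conditioning set:
  P1: blocked at collider Exercise (neither it nor any descendant is in the conditioning set).
  P2: blocked at collider Exercise (neither it nor any descendant is in the conditioning set).
  P3: blocked at collider Diet (neither it nor any descendant is in the conditioning set).
  P4: blocked at collider Diet (neither it nor any descendant is in the conditioning set).
  P5: blocked at collider Exercise (neither it nor any descendant is in the conditioning set).
  P6: blocked at collider Exercise (neither it nor any descendant is in the conditioning set).
The empty set is therefore the unique smallest valid set.

{}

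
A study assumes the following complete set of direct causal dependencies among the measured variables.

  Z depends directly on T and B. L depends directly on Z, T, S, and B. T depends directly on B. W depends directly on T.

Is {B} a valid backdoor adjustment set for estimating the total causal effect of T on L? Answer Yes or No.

Backdoor paths from T to L (paths whose first edge points into T):
  P1: T <- B -> Z -> L
  P2: T <- B -> L
Condition 1 (no descendant of T in the set): holds — descendants of T are {L, W, Z}; none are in {B}.
Condition 2 (every backdoor path blocked by {B}):
  P1: blocked at fork node B ∈ conditioning set.
  P2: blocked at fork node B ∈ conditioning set.
{B} satisfies the backdoor criterion.

Yes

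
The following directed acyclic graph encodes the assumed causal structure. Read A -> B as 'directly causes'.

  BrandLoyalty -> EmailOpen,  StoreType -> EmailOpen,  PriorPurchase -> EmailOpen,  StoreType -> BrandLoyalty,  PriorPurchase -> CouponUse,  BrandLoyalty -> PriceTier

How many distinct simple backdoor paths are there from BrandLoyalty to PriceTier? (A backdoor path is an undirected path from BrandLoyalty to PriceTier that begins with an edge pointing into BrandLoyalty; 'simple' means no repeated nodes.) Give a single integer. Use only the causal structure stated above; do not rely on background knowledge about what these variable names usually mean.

A backdoor path from BrandLoyalty to PriceTier is any simple undirected path whose first edge points into BrandLoyalty (i.e. leaves BrandLoyalty via a parent).
Parents of BrandLoyalty: {StoreType}.
No simple path from any parent of BrandLoyalty reaches PriceTier without revisiting BrandLoyalty, so there are no backdoor paths.

0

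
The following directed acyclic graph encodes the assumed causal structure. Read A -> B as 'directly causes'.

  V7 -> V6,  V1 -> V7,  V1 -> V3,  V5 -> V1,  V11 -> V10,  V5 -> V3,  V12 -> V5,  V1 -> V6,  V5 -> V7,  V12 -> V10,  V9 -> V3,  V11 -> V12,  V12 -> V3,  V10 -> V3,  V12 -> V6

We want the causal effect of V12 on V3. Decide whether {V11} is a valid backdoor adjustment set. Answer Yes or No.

Yes

Backdoor paths from V12 to V3 (paths whose first edge points into V12):
  P1: V12 <- V11 -> V10 -> V3
Condition 1 (no descendant of V12 in the set): holds — descendants of V12 are {V1, V10, V3, V5, V6, V7}; none are in {V11}.
Condition 2 (every backdoor path blocked by {V11}):
  P1: blocked at fork node V11 ∈ conditioning set.
{V11} satisfies the backdoor criterion.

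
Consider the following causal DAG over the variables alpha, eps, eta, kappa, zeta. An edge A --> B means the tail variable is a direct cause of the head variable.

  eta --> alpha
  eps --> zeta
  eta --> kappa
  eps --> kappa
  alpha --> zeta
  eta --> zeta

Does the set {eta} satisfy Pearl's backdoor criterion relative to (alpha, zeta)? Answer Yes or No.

Backdoor paths from alpha to zeta (paths whose first edge points into alpha):
  P1: alpha <- eta -> kappa <- eps -> zeta
  P2: alpha <- eta -> zeta
Condition 1 (no descendant of alpha in the set): holds — descendants of alpha are {zeta}; none are in {eta}.
Condition 2 (every backdoor path blocked by {eta}):
  P1: blocked at fork node eta ∈ conditioning set.
  P2: blocked at fork node eta ∈ conditioning set.
{eta} satisfies the backdoor criterion.

Yes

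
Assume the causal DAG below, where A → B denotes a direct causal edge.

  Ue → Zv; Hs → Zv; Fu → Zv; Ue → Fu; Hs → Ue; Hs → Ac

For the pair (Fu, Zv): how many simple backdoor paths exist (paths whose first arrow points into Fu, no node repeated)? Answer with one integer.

2

A backdoor path from Fu to Zv is any simple undirected path whose first edge points into Fu (i.e. leaves Fu via a parent).
Parents of Fu: {Ue}.
Enumerating:
  P1: Fu <- Ue <- Hs -> Zv
  P2: Fu <- Ue -> Zv
That exhausts the simple backdoor paths. Count: 2.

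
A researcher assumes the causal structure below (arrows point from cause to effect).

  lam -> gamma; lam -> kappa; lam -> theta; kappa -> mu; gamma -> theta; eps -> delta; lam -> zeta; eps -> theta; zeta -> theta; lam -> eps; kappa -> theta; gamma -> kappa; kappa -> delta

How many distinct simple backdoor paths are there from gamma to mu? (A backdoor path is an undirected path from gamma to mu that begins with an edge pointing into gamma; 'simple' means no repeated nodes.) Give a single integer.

A backdoor path from gamma to mu is any simple undirected path whose first edge points into gamma (i.e. leaves gamma via a parent).
Parents of gamma: {lam}.
Enumerating:
  P1: gamma <- lam -> eps -> theta <- kappa -> mu
  P2: gamma <- lam -> eps -> delta <- kappa -> mu
  P3: gamma <- lam -> zeta -> theta <- eps -> delta <- kappa -> mu
  P4: gamma <- lam -> zeta -> theta <- kappa -> mu
  P5: gamma <- lam -> kappa -> mu
  P6: gamma <- lam -> theta <- eps -> delta <- kappa -> mu
  P7: gamma <- lam -> theta <- kappa -> mu
That exhausts the simple backdoor paths. Count: 7.

7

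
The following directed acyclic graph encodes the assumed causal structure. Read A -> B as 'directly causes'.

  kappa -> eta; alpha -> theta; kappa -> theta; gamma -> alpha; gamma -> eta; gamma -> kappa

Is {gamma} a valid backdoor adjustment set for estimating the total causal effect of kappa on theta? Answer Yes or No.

Yes

Backdoor paths from kappa to theta (paths whose first edge points into kappa):
  P1: kappa <- gamma -> alpha -> theta
Condition 1 (no descendant of kappa in the set): holds — descendants of kappa are {eta, theta}; none are in {gamma}.
Condition 2 (every backdoor path blocked by {gamma}):
  P1: blocked at fork node gamma ∈ conditioning set.
{gamma} satisfies the backdoor criterion.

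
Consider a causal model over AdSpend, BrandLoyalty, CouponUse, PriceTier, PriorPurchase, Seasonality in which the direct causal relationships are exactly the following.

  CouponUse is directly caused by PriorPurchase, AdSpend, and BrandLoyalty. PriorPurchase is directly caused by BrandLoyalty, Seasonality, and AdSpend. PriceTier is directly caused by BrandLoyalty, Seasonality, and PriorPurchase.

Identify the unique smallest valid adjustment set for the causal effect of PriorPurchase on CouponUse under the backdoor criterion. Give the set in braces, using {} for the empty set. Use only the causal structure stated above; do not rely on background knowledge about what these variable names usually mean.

{AdSpend, BrandLoyalty}

Variables eligible for adjustment (non-descendants of PriorPurchase, excluding PriorPurchase and CouponUse): {AdSpend, BrandLoyalty, Seasonality}.
Backdoor paths from PriorPurchase to CouponUse:
  P1: PriorPurchase <- Seasonality -> PriceTier <- BrandLoyalty -> CouponUse
  P2: PriorPurchase <- BrandLoyalty -> CouponUse
  P3: PriorPurchase <- AdSpend -> CouponUse
The empty set is not sufficient: P2 (PriorPurchase <- BrandLoyalty -> CouponUse) has no collider blocking it and no conditioned non-collider, so it is open.
Try {AdSpend, BrandLoyalty}:
  P1: blocked at collider PriceTier (neither it nor any descendant is in the conditioning set).
  P2: blocked at fork node BrandLoyalty ∈ conditioning set.
  P3: blocked at fork node AdSpend ∈ conditioning set.
{AdSpend, BrandLoyalty} contains no descendant of PriorPurchase and blocks every backdoor path.
Every element of {AdSpend, BrandLoyalty} is needed (dropping AdSpend leaves P3 open; dropping BrandLoyalty leaves P2 open), so no proper subset is valid.
Among all size-2 subsets of the eligible variables, only {AdSpend, BrandLoyalty} blocks every backdoor path, so it is the unique smallest valid adjustment set.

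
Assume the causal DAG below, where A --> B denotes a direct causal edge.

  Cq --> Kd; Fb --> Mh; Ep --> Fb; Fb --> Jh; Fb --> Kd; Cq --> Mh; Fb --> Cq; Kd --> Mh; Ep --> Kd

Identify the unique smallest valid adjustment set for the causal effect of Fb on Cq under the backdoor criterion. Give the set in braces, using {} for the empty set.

Variables eligible for adjustment (non-descendants of Fb, excluding Fb and Cq): {Ep}.
Backdoor paths from Fb to Cq:
  P1: Fb <- Ep -> Kd <- Cq
  P2: Fb <- Ep -> Kd -> Mh <- Cq
Each backdoor path contains an unconditioned collider, so every path is already blocked with the empty conditioning set:
  P1: blocked at collider Kd (neither it nor any descendant is in the conditioning set).
  P2: blocked at collider Mh (neither it nor any descendant is in the conditioning set).
The empty set is therefore the unique smallest valid set.

{}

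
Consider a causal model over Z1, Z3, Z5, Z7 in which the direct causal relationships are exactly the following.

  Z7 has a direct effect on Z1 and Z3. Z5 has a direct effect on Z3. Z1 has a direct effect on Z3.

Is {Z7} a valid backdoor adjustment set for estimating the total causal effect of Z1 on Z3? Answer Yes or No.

Backdoor paths from Z1 to Z3 (paths whose first edge points into Z1):
  P1: Z1 <- Z7 -> Z3
Condition 1 (no descendant of Z1 in the set): holds — descendants of Z1 are {Z3}; none are in {Z7}.
Condition 2 (every backdoor path blocked by {Z7}):
  P1: blocked at fork node Z7 ∈ conditioning set.
{Z7} satisfies the backdoor criterion.

Yes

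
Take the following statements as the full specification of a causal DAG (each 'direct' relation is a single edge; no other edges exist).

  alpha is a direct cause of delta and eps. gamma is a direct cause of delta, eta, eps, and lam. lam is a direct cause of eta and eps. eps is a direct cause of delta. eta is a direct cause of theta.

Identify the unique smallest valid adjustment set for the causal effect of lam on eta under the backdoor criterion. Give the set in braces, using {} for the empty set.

{gamma}

Variables eligible for adjustment (non-descendants of lam, excluding lam and eta): {alpha, gamma}.
Backdoor paths from lam to eta:
  P1: lam <- gamma -> eta
The empty set is not sufficient: P1 (lam <- gamma -> eta) has no collider blocking it and no conditioned non-collider, so it is open.
Try {gamma}:
  P1: blocked at fork node gamma ∈ conditioning set.
{gamma} contains no descendant of lam and blocks every backdoor path.
No other singleton works — e.g. {alpha} leaves P1 open — so {gamma} is the unique smallest valid adjustment set.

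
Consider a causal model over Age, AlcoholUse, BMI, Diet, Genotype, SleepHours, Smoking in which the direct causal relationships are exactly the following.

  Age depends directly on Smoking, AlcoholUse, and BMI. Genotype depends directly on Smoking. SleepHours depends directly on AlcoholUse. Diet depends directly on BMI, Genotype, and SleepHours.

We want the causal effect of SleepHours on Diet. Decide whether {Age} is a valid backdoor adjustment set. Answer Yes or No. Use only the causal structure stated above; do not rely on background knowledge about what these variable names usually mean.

Backdoor paths from SleepHours to Diet (paths whose first edge points into SleepHours):
  P1: SleepHours <- AlcoholUse -> Age <- BMI -> Diet
  P2: SleepHours <- AlcoholUse -> Age <- Smoking -> Genotype -> Diet
Condition 1 (no descendant of SleepHours in the set): holds — descendants of SleepHours are {Diet}; none are in {Age}.
Condition 2 (every backdoor path blocked by {Age}):
  P1: open — collider(s) Age are conditioned on (or have a conditioned descendant) and no non-collider on the path is in the set.
  P2: open — collider(s) Age are conditioned on (or have a conditioned descendant) and no non-collider on the path is in the set.
{Age} does not satisfy the backdoor criterion.

No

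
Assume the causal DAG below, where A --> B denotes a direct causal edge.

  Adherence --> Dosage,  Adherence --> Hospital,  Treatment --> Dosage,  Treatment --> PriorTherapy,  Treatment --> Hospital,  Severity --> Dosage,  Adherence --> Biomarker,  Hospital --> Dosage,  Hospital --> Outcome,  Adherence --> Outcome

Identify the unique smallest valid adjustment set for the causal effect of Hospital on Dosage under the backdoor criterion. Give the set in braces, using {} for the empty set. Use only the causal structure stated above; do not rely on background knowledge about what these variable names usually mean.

Variables eligible for adjustment (non-descendants of Hospital, excluding Hospital and Dosage): {Adherence, Biomarker, PriorTherapy, Severity, Treatment}.
Backdoor paths from Hospital to Dosage:
  P1: Hospital <- Adherence -> Dosage
  P2: Hospital <- Treatment -> Dosage
The empty set is not sufficient: P1 (Hospital <- Adherence -> Dosage) has no collider blocking it and no conditioned non-collider, so it is open.
Try {Adherence, Treatment}:
  P1: blocked at fork node Adherence ∈ conditioning set.
  P2: blocked at fork node Treatment ∈ conditioning set.
{Adherence, Treatment} contains no descendant of Hospital and blocks every backdoor path.
Every element of {Adherence, Treatment} is needed (dropping Adherence leaves P1 open; dropping Treatment leaves P2 open), so no proper subset is valid.
Among all size-2 subsets of the eligible variables, only {Adherence, Treatment} blocks every backdoor path, so it is the unique smallest valid adjustment set.

{Adherence, Treatment}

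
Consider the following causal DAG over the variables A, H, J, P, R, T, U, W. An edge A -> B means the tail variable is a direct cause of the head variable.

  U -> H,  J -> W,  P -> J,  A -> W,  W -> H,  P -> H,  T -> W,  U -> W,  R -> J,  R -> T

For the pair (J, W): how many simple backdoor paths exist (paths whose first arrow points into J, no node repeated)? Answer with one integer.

A backdoor path from J to W is any simple undirected path whose first edge points into J (i.e. leaves J via a parent).
Parents of J: {P, R}.
Enumerating:
  P1: J <- R -> T -> W
  P2: J <- P -> H <- U -> W
  P3: J <- P -> H <- W
That exhausts the simple backdoor paths. Count: 3.

3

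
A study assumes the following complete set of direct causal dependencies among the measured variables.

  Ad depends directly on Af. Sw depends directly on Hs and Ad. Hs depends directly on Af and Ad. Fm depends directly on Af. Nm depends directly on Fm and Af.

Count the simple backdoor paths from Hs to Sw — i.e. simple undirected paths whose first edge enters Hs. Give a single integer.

A backdoor path from Hs to Sw is any simple undirected path whose first edge points into Hs (i.e. leaves Hs via a parent).
Parents of Hs: {Ad, Af}.
Enumerating:
  P1: Hs <- Af -> Ad -> Sw
  P2: Hs <- Ad -> Sw
That exhausts the simple backdoor paths. Count: 2.

2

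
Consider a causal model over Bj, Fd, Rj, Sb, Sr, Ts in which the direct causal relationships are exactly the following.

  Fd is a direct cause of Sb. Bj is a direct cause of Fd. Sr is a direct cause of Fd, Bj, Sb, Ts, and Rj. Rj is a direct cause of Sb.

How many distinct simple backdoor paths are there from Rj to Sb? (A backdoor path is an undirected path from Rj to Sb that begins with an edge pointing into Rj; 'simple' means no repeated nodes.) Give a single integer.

3

A backdoor path from Rj to Sb is any simple undirected path whose first edge points into Rj (i.e. leaves Rj via a parent).
Parents of Rj: {Sr}.
Enumerating:
  P1: Rj <- Sr -> Bj -> Fd -> Sb
  P2: Rj <- Sr -> Fd -> Sb
  P3: Rj <- Sr -> Sb
That exhausts the simple backdoor paths. Count: 3.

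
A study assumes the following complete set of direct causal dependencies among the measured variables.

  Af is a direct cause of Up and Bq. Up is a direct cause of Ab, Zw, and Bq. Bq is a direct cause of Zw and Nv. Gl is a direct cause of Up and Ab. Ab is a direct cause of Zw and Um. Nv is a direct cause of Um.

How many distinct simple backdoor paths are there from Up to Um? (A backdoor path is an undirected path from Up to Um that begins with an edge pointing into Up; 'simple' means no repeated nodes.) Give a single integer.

A backdoor path from Up to Um is any simple undirected path whose first edge points into Up (i.e. leaves Up via a parent).
Parents of Up: {Af, Gl}.
Enumerating:
  P1: Up <- Af -> Bq -> Zw <- Ab -> Um
  P2: Up <- Af -> Bq -> Nv -> Um
  P3: Up <- Gl -> Ab -> Zw <- Bq -> Nv -> Um
  P4: Up <- Gl -> Ab -> Um
That exhausts the simple backdoor paths. Count: 4.

4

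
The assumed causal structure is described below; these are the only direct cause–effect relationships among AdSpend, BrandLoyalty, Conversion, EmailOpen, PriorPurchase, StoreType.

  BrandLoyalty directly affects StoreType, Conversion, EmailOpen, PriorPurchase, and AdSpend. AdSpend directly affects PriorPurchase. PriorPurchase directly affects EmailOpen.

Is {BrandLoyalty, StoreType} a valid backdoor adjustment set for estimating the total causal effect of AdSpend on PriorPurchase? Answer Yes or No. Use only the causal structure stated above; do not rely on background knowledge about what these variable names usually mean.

Yes

Backdoor paths from AdSpend to PriorPurchase (paths whose first edge points into AdSpend):
  P1: AdSpend <- BrandLoyalty -> PriorPurchase
  P2: AdSpend <- BrandLoyalty -> EmailOpen <- PriorPurchase
Condition 1 (no descendant of AdSpend in the set): holds — descendants of AdSpend are {EmailOpen, PriorPurchase}; none are in {BrandLoyalty, StoreType}.
Condition 2 (every backdoor path blocked by {BrandLoyalty, StoreType}):
  P1: blocked at fork node BrandLoyalty ∈ conditioning set.
  P2: blocked at fork node BrandLoyalty ∈ conditioning set.
{BrandLoyalty, StoreType} satisfies the backdoor criterion.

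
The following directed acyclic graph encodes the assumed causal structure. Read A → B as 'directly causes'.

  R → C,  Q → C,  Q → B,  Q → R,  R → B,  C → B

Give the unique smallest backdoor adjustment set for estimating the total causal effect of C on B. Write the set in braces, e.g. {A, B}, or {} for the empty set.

{Q, R}

Variables eligible for adjustment (non-descendants of C, excluding C and B): {Q, R}.
Backdoor paths from C to B:
  P1: C <- Q -> R -> B
  P2: C <- Q -> B
  P3: C <- R <- Q -> B
  P4: C <- R -> B
The empty set is not sufficient: P1 (C <- Q -> R -> B) has no collider blocking it and no conditioned non-collider, so it is open.
Try {Q, R}:
  P1: blocked at fork node Q ∈ conditioning set.
  P2: blocked at fork node Q ∈ conditioning set.
  P3: blocked at chain node R ∈ conditioning set.
  P4: blocked at fork node R ∈ conditioning set.
{Q, R} contains no descendant of C and blocks every backdoor path.
Every element of {Q, R} is needed (dropping Q leaves P2 open; dropping R leaves P4 open), so no proper subset is valid.
Among all size-2 subsets of the eligible variables, only {Q, R} blocks every backdoor path, so it is the unique smallest valid adjustment set.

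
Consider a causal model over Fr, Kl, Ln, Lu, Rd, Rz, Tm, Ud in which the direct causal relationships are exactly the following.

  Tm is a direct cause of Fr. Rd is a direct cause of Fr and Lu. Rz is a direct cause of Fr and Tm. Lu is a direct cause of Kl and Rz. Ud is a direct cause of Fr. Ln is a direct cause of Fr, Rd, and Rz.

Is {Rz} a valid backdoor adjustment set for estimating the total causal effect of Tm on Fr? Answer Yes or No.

Yes

Backdoor paths from Tm to Fr (paths whose first edge points into Tm):
  P1: Tm <- Rz <- Ln -> Rd -> Fr
  P2: Tm <- Rz <- Ln -> Fr
  P3: Tm <- Rz <- Lu <- Rd <- Ln -> Fr
  P4: Tm <- Rz <- Lu <- Rd -> Fr
  P5: Tm <- Rz -> Fr
Condition 1 (no descendant of Tm in the set): holds — descendants of Tm are {Fr}; none are in {Rz}.
Condition 2 (every backdoor path blocked by {Rz}):
  P1: blocked at chain node Rz ∈ conditioning set.
  P2: blocked at chain node Rz ∈ conditioning set.
  P3: blocked at chain node Rz ∈ conditioning set.
  P4: blocked at chain node Rz ∈ conditioning set.
  P5: blocked at fork node Rz ∈ conditioning set.
{Rz} satisfies the backdoor criterion.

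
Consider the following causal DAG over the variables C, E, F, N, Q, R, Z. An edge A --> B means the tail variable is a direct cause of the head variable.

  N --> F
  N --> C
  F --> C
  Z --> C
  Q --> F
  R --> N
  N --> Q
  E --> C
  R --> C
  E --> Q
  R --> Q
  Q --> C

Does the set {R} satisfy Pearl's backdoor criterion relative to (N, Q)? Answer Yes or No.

Backdoor paths from N to Q (paths whose first edge points into N):
  P1: N <- R -> Q
  P2: N <- R -> C <- E -> Q
  P3: N <- R -> C <- Q
  P4: N <- R -> C <- F <- Q
Condition 1 (no descendant of N in the set): holds — descendants of N are {C, F, Q}; none are in {R}.
Condition 2 (every backdoor path blocked by {R}):
  P1: blocked at fork node R ∈ conditioning set.
  P2: blocked at fork node R ∈ conditioning set.
  P3: blocked at fork node R ∈ conditioning set.
  P4: blocked at fork node R ∈ conditioning set.
{R} satisfies the backdoor criterion.

Yes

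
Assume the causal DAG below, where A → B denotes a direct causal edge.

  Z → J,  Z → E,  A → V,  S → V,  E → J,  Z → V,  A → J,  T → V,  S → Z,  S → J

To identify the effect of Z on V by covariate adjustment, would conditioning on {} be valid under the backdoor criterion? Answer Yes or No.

Backdoor paths from Z to V (paths whose first edge points into Z):
  P1: Z <- S -> J <- A -> V
  P2: Z <- S -> V
Condition 1 (no descendant of Z in the set): holds — descendants of Z are {E, J, V}; none are in {}.
Condition 2 (every backdoor path blocked by {}):
  P1: blocked at collider J (neither it nor any descendant is in the conditioning set).
  P2: open — no interior node is in the conditioning set.
{} does not satisfy the backdoor criterion.

No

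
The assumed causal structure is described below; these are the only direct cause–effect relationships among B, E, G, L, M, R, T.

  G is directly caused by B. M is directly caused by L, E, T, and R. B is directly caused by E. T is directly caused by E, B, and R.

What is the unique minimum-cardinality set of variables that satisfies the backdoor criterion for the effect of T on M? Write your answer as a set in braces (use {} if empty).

Variables eligible for adjustment (non-descendants of T, excluding T and M): {B, E, G, L, R}.
Backdoor paths from T to M:
  P1: T <- E -> M
  P2: T <- R -> M
  P3: T <- B <- E -> M
The empty set is not sufficient: P1 (T <- E -> M) has no collider blocking it and no conditioned non-collider, so it is open.
Try {E, R}:
  P1: blocked at fork node E ∈ conditioning set.
  P2: blocked at fork node R ∈ conditioning set.
  P3: blocked at fork node E ∈ conditioning set.
{E, R} contains no descendant of T and blocks every backdoor path.
Every element of {E, R} is needed (dropping E leaves P1 open; dropping R leaves P2 open), so no proper subset is valid.
Among all size-2 subsets of the eligible variables, only {E, R} blocks every backdoor path, so it is the unique smallest valid adjustment set.

{E, R}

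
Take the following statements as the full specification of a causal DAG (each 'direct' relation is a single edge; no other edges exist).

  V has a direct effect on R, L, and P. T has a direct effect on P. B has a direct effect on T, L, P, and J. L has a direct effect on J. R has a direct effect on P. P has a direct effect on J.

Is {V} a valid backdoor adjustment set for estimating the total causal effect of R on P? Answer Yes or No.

Yes

Backdoor paths from R to P (paths whose first edge points into R):
  P1: R <- V -> L <- B -> T -> P
  P2: R <- V -> L <- B -> P
  P3: R <- V -> L <- B -> J <- P
  P4: R <- V -> L -> J <- B -> T -> P
  P5: R <- V -> L -> J <- B -> P
  P6: R <- V -> L -> J <- P
  P7: R <- V -> P
Condition 1 (no descendant of R in the set): holds — descendants of R are {J, P}; none are in {V}.
Condition 2 (every backdoor path blocked by {V}):
  P1: blocked at fork node V ∈ conditioning set.
  P2: blocked at fork node V ∈ conditioning set.
  P3: blocked at fork node V ∈ conditioning set.
  P4: blocked at fork node V ∈ conditioning set.
  P5: blocked at fork node V ∈ conditioning set.
  P6: blocked at fork node V ∈ conditioning set.
  P7: blocked at fork node V ∈ conditioning set.
{V} satisfies the backdoor criterion.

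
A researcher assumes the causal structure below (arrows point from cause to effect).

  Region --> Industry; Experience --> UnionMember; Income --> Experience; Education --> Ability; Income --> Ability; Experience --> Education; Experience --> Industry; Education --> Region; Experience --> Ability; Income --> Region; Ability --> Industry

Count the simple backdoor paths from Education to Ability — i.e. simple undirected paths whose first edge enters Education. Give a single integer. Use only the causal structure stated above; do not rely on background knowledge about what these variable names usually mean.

5

A backdoor path from Education to Ability is any simple undirected path whose first edge points into Education (i.e. leaves Education via a parent).
Parents of Education: {Experience}.
Enumerating:
  P1: Education <- Experience <- Income -> Region -> Industry <- Ability
  P2: Education <- Experience <- Income -> Ability
  P3: Education <- Experience -> Ability
  P4: Education <- Experience -> Industry <- Region <- Income -> Ability
  P5: Education <- Experience -> Industry <- Ability
That exhausts the simple backdoor paths. Count: 5.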